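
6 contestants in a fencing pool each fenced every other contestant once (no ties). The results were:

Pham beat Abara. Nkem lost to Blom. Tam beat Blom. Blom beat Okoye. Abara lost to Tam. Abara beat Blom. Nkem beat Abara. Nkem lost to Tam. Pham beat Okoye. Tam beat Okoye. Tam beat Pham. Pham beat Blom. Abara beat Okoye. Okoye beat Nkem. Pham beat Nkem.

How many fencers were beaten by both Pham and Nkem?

Pham beat: Abara, Okoye, Nkem, Blom.
Nkem beat: Abara.
Both beat: Abara — 1.

1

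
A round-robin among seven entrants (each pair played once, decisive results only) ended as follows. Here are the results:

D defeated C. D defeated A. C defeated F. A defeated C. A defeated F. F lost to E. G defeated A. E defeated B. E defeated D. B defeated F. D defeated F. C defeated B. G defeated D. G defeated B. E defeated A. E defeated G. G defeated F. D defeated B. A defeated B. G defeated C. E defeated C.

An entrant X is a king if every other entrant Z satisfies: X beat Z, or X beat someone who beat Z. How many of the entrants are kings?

A cannot reach D, E, G in two steps.
B cannot reach A, C, D, E, G in two steps.
C cannot reach A, D, E, G in two steps.
D cannot reach E, G in two steps.
E reaches everyone (king).
F cannot reach A, B, C, D, E, G in two steps.
G cannot reach E in two steps.
Kings: E — 1.

1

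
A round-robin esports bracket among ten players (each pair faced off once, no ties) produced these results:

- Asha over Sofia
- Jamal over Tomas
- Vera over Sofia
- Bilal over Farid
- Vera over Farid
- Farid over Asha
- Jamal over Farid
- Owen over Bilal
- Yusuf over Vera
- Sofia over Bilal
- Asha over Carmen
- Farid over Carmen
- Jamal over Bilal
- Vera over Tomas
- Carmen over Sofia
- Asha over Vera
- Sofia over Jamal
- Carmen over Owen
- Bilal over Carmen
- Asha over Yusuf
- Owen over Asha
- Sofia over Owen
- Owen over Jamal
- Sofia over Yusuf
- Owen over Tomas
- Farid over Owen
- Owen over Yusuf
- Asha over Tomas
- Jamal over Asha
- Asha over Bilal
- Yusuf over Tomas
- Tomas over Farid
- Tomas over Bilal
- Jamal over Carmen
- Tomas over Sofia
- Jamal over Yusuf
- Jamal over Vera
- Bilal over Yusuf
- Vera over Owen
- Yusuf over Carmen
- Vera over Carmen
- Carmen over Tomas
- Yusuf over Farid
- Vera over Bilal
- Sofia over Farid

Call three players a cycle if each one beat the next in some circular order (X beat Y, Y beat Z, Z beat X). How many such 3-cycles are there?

31

Win totals: Yusuf 4, Bilal 3, Owen 5, Carmen 3, Sofia 5, Farid 3, Asha 6, Jamal 7, Vera 6, Tomas 3.
A player with w wins dominates both others in C(w,2) triples; summing gives 6 + 3 + 10 + 3 + 10 + 3 + 15 + 21 + 15 + 3 = 89 transitive triples.
Total triples C(10,3) = 120, so cyclic triples = 120 − 89 = 31.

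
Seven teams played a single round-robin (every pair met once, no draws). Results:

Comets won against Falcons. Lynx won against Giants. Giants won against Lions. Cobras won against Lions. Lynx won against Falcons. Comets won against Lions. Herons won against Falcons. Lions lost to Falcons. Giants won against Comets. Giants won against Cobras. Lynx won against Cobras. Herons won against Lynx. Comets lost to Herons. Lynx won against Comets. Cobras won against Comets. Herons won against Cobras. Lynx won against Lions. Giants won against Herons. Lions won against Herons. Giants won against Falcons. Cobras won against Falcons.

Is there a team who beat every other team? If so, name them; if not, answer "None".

Highest win total is Lynx with 5 (out of 6 possible).
Lynx lost to Herons, so no team went undefeated.

None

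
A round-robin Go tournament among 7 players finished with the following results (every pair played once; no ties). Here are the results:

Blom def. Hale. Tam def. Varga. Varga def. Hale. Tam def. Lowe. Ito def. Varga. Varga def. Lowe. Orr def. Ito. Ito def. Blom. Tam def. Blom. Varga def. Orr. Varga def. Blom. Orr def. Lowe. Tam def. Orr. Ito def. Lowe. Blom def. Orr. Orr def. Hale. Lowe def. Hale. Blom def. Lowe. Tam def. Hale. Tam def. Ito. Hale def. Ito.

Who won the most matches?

Tam

Win totals: Tam 6, Orr 3, Blom 3, Lowe 1, Varga 4, Ito 3, Hale 1.
Tam leads with 6 wins (next highest: 4).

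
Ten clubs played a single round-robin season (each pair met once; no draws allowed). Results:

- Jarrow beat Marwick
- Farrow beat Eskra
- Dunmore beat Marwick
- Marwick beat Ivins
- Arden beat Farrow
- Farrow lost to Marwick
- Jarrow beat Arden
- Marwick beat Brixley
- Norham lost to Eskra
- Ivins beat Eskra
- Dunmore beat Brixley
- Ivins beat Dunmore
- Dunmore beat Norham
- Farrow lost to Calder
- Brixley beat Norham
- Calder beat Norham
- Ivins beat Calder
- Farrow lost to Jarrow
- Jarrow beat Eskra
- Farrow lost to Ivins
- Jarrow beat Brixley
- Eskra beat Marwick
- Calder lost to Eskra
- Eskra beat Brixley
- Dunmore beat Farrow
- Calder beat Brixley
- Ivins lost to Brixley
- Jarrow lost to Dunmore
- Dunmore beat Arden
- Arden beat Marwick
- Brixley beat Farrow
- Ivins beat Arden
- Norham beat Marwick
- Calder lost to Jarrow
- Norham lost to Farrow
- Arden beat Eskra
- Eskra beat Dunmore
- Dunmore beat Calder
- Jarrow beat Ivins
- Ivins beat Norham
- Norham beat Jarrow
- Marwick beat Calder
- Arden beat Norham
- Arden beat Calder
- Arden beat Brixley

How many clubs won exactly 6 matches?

Win totals: Dunmore 7, Jarrow 7, Marwick 4, Ivins 6, Brixley 3, Arden 6, Norham 2, Calder 3, Farrow 2, Eskra 5.
Exactly 6: Ivins, Arden — 2 clubs.

2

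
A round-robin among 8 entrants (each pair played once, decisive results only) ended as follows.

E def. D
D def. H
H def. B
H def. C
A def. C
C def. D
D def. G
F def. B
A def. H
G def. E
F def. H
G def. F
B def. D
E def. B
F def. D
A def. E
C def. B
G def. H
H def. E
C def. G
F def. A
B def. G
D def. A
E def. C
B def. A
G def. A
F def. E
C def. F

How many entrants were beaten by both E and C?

2

E beat: B, C, D.
C beat: B, D, F, G.
Both beat: B, D — 2.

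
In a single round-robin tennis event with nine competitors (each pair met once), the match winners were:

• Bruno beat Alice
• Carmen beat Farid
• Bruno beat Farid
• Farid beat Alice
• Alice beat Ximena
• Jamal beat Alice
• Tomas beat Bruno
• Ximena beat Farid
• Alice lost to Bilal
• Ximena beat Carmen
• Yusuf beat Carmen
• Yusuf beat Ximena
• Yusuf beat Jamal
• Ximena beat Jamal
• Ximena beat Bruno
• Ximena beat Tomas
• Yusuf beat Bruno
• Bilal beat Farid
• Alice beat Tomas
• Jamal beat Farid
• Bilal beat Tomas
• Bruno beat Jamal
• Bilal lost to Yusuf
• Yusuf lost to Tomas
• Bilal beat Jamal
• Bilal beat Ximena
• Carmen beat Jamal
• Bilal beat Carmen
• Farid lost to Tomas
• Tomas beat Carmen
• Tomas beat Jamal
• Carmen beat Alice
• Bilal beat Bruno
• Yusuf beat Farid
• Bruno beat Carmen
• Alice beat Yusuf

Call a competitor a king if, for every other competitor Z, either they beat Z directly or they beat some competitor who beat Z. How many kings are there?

Tomas reaches everyone (king).
Farid cannot reach Bilal, Carmen, Jamal, Bruno in two steps.
Bilal reaches everyone (king).
Carmen cannot reach Bilal, Bruno in two steps.
Jamal cannot reach Bilal, Carmen, Bruno in two steps.
Alice reaches everyone (king).
Yusuf reaches everyone (king).
Bruno cannot reach Bilal in two steps.
Ximena cannot reach Bilal in two steps.
Kings: Tomas, Bilal, Alice, Yusuf — 4.

4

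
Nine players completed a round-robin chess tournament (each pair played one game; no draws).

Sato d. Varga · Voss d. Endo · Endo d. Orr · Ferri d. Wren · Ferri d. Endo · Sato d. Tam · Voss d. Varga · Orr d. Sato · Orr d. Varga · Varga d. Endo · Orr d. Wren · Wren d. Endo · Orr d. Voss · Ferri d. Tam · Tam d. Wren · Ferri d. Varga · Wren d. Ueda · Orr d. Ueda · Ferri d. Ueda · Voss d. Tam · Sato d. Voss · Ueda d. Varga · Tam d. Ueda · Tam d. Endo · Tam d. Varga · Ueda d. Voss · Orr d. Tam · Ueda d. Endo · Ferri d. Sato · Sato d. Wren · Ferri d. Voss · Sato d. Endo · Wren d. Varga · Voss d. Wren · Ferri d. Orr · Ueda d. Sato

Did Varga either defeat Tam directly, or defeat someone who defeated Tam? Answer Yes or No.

No

Varga did not beat Tam directly.
Varga beat Endo, but each of them lost to Tam. No two-step path.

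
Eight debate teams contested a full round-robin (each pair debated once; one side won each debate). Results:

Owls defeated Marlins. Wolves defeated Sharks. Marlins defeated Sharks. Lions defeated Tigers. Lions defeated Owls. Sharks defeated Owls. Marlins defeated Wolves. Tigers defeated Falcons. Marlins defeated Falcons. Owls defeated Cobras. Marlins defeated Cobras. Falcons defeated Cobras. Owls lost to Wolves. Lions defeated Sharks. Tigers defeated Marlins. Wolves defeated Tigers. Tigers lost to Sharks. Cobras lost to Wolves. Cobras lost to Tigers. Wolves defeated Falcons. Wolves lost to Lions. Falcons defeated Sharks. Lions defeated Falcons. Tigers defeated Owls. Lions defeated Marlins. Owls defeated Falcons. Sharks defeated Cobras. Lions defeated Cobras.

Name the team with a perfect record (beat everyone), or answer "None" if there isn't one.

Lions has 7 wins out of 7 opponents — a perfect record.

Lions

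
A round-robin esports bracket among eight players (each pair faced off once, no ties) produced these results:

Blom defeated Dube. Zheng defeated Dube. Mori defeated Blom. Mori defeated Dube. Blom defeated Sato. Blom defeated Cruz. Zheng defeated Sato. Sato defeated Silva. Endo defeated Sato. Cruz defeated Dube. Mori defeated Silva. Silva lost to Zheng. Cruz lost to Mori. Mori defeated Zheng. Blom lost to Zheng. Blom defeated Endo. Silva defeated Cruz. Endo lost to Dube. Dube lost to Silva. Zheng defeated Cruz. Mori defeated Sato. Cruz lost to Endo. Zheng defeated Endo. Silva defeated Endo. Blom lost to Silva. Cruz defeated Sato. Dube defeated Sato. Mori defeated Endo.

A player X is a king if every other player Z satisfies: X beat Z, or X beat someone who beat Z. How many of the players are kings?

1

Sato cannot reach Mori, Zheng in two steps.
Mori reaches everyone (king).
Silva cannot reach Mori, Zheng in two steps.
Endo cannot reach Mori, Blom, Zheng in two steps.
Blom cannot reach Mori, Zheng in two steps.
Dube cannot reach Mori, Blom, Zheng in two steps.
Cruz cannot reach Mori, Blom, Zheng in two steps.
Zheng cannot reach Mori in two steps.
Kings: Mori — 1.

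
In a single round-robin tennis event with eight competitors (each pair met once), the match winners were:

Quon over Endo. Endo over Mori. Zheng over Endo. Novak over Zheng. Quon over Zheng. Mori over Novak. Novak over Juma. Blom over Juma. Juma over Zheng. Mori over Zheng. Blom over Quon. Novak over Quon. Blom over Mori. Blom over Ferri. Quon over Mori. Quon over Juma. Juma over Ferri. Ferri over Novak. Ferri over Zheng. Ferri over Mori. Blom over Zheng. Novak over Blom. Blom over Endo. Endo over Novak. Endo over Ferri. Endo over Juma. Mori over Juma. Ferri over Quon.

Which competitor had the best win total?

Win totals: Endo 4, Zheng 1, Novak 4, Quon 4, Ferri 4, Blom 6, Mori 3, Juma 2.
Blom leads with 6 wins (next highest: 4).

Blom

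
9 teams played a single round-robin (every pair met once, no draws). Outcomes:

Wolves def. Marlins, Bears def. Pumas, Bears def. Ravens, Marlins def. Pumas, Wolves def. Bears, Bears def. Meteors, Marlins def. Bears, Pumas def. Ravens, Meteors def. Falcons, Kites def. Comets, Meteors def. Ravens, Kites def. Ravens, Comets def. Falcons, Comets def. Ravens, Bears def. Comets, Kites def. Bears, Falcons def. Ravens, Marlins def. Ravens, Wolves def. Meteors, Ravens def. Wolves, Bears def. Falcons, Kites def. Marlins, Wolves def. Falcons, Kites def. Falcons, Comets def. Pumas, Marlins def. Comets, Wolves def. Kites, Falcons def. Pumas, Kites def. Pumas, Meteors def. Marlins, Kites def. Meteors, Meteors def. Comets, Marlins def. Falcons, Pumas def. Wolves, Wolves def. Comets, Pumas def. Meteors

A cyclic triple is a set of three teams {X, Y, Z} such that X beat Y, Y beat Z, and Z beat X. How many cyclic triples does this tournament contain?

15

Win totals: Meteors 4, Marlins 5, Comets 3, Kites 7, Ravens 1, Pumas 3, Bears 5, Falcons 2, Wolves 6.
A team with w wins dominates both others in C(w,2) triples; summing gives 6 + 10 + 3 + 21 + 0 + 3 + 10 + 1 + 15 = 69 transitive triples.
Total triples C(9,3) = 84, so cyclic triples = 84 − 69 = 15.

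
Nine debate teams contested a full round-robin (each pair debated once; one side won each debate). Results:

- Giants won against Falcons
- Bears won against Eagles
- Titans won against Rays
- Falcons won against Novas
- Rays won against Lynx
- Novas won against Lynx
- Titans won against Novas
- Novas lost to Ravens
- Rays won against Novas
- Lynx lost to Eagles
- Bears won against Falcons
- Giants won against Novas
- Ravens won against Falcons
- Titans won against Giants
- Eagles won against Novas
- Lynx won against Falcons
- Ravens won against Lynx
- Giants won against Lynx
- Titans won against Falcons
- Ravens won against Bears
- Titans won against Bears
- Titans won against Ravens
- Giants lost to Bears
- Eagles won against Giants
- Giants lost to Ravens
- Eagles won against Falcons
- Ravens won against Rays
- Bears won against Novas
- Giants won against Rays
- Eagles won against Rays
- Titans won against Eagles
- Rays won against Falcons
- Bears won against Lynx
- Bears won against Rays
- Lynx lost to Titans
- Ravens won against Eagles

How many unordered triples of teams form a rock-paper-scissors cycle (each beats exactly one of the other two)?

Win totals: Ravens 7, Falcons 1, Giants 4, Lynx 1, Titans 8, Novas 1, Bears 6, Rays 3, Eagles 5.
A team with w wins dominates both others in C(w,2) triples; summing gives 21 + 0 + 6 + 0 + 28 + 0 + 15 + 3 + 10 = 83 transitive triples.
Total triples C(9,3) = 84, so cyclic triples = 84 − 83 = 1.

1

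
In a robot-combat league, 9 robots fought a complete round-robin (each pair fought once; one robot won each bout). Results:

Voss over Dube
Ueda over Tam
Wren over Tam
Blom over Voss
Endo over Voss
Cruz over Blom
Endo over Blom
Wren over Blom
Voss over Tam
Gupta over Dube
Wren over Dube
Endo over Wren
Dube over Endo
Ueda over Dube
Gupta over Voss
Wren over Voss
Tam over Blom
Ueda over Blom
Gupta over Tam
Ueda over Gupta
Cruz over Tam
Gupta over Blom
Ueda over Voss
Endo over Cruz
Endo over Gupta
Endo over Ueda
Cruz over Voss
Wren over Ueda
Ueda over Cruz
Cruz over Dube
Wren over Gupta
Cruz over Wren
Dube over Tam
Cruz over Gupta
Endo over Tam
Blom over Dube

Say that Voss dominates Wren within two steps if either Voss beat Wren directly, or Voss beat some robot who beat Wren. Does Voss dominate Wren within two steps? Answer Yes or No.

Voss did not beat Wren directly.
Voss beat Dube, Tam, but each of them lost to Wren. No two-step path.

No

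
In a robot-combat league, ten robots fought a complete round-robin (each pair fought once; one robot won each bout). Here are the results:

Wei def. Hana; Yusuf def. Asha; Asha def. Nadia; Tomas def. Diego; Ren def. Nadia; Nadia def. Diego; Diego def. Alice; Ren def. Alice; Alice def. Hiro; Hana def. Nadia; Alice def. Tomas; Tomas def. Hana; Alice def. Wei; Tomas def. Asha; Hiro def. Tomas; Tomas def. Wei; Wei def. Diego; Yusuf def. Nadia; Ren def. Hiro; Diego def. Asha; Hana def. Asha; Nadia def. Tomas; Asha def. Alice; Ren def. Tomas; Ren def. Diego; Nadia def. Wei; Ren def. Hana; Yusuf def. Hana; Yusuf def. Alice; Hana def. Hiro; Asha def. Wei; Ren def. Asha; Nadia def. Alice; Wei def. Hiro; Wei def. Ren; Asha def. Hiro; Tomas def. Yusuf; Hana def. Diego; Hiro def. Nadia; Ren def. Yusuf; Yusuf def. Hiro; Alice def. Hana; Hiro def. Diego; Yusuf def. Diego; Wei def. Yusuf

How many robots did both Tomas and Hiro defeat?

Tomas beat: Hana, Yusuf, Diego, Wei, Asha.
Hiro beat: Diego, Tomas, Nadia.
Both beat: Diego — 1.

1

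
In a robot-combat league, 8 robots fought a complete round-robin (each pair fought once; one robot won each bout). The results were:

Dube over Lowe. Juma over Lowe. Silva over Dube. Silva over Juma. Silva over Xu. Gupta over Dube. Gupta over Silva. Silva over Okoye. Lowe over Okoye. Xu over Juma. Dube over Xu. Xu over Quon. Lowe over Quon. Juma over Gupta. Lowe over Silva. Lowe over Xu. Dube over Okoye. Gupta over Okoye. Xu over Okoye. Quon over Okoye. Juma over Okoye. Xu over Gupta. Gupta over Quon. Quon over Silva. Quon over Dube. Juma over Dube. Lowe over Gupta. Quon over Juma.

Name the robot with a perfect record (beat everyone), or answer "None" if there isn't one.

None

Highest win total is Lowe with 5 (out of 7 possible).
Lowe lost to Dube, Juma, so no robot went undefeated.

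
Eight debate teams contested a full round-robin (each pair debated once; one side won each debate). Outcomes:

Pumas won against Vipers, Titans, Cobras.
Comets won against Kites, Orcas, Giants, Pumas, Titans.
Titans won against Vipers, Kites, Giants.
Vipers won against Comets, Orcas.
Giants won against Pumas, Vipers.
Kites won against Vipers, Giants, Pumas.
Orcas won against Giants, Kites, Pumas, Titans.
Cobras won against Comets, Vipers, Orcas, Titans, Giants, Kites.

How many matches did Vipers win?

2

Vipers' results: beat Orcas, Comets; lost to Cobras, Pumas, Kites, Titans, Giants.
That is 2 wins.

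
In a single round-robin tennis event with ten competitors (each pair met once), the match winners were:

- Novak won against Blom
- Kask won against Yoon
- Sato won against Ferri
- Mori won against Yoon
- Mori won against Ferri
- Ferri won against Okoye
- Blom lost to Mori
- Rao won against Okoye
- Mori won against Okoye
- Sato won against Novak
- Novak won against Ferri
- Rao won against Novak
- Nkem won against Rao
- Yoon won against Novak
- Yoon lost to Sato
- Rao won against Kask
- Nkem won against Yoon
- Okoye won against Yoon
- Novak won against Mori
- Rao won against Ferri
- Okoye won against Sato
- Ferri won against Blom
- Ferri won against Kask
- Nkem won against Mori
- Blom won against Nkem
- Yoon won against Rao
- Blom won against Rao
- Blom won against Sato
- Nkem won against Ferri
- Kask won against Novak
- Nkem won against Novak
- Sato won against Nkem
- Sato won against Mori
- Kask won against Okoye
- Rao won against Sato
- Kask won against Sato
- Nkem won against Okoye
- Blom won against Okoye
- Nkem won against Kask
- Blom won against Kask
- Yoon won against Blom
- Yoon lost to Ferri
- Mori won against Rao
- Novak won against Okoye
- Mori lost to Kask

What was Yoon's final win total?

Yoon's results: beat Novak, Blom, Rao; lost to Kask, Sato, Nkem, Okoye, Mori, Ferri.
That is 3 wins.

3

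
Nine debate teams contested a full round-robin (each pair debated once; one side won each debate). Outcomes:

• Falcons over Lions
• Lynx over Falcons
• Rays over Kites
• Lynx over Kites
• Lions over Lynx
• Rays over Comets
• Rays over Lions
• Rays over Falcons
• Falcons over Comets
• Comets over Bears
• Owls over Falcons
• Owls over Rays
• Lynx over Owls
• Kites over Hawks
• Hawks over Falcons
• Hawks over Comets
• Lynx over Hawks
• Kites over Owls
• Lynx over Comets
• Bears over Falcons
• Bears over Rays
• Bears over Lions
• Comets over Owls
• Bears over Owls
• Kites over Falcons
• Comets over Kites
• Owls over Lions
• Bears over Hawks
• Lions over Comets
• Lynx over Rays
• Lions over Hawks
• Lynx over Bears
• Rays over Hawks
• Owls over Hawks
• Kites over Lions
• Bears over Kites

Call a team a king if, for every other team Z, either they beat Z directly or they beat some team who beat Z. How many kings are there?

4

Rays reaches everyone (king).
Comets cannot reach Lynx in two steps.
Kites cannot reach Bears in two steps.
Lions reaches everyone (king).
Hawks cannot reach Rays, Lynx in two steps.
Lynx reaches everyone (king).
Owls cannot reach Bears in two steps.
Bears reaches everyone (king).
Falcons cannot reach Rays in two steps.
Kings: Rays, Lions, Lynx, Bears — 4.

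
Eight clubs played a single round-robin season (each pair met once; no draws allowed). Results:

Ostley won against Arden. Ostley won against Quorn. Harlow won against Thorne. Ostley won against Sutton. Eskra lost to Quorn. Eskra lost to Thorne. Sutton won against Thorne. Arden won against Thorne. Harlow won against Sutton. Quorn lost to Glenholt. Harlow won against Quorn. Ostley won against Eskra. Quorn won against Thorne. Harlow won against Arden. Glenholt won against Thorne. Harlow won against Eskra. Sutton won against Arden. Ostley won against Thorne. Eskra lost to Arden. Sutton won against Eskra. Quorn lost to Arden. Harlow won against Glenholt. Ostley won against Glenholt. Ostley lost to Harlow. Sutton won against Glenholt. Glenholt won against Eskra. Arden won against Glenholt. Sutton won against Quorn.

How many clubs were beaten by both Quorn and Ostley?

Quorn beat: Thorne, Eskra.
Ostley beat: Sutton, Thorne, Arden, Glenholt, Quorn, Eskra.
Both beat: Thorne, Eskra — 2.

2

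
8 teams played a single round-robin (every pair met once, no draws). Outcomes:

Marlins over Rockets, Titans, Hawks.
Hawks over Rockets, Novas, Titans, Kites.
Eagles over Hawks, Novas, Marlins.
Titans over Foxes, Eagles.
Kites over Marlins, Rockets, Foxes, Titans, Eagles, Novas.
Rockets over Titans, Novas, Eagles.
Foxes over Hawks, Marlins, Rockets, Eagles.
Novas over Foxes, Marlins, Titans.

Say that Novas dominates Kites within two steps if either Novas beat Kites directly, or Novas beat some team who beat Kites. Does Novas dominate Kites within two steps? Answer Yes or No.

No

Novas did not beat Kites directly.
Novas beat Marlins, Titans, Foxes, but each of them lost to Kites. No two-step path.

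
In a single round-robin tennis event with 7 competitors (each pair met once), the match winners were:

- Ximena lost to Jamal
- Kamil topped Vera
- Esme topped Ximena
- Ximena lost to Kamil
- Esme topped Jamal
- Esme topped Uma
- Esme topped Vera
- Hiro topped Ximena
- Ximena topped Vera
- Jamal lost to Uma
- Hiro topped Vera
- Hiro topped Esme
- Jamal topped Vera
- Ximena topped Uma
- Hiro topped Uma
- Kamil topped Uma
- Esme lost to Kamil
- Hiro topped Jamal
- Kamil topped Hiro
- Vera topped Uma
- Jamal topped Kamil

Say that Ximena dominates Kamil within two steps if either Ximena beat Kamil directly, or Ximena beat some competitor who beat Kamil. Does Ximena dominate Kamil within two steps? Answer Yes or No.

Ximena did not beat Kamil directly.
Ximena beat Vera, Uma, but each of them lost to Kamil. No two-step path.

No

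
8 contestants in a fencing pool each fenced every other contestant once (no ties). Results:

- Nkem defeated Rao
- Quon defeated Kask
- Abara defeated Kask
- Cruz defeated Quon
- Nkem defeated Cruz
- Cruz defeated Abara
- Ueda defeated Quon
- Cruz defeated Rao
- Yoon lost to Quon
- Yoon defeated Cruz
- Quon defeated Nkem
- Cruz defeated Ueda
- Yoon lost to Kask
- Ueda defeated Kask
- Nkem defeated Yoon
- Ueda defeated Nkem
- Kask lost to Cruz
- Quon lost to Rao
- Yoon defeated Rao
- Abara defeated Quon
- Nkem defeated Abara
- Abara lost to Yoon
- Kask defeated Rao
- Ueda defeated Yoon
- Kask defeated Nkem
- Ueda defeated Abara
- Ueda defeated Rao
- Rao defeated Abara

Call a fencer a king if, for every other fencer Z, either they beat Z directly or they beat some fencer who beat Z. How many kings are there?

3

Nkem reaches everyone (king).
Abara cannot reach Cruz, Ueda in two steps.
Rao cannot reach Cruz, Ueda in two steps.
Quon cannot reach Ueda in two steps.
Kask cannot reach Ueda in two steps.
Cruz reaches everyone (king).
Yoon cannot reach Nkem in two steps.
Ueda reaches everyone (king).
Kings: Nkem, Cruz, Ueda — 3.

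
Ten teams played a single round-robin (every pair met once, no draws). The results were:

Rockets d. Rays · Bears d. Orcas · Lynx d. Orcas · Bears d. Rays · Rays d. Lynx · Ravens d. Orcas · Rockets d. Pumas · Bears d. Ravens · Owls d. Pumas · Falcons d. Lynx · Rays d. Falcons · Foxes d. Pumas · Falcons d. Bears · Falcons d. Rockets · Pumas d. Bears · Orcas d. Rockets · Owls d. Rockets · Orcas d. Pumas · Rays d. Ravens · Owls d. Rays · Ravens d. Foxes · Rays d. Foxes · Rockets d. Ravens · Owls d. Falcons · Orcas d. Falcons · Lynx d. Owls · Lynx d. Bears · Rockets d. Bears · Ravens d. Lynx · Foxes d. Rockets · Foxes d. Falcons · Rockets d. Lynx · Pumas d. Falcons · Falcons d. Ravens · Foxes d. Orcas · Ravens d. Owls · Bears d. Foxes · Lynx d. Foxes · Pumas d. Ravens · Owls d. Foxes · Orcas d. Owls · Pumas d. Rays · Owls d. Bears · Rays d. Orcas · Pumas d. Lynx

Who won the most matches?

Owls

Win totals: Rays 5, Pumas 5, Lynx 4, Bears 4, Falcons 4, Foxes 4, Ravens 4, Orcas 4, Owls 6, Rockets 5.
Owls leads with 6 wins (next highest: 5).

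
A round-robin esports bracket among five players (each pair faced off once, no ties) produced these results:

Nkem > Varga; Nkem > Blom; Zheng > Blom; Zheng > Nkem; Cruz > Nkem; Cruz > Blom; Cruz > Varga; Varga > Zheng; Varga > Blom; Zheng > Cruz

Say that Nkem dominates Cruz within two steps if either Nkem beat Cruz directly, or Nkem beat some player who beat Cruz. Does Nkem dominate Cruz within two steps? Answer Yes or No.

No

Nkem did not beat Cruz directly.
Nkem beat Varga, Blom, but each of them lost to Cruz. No two-step path.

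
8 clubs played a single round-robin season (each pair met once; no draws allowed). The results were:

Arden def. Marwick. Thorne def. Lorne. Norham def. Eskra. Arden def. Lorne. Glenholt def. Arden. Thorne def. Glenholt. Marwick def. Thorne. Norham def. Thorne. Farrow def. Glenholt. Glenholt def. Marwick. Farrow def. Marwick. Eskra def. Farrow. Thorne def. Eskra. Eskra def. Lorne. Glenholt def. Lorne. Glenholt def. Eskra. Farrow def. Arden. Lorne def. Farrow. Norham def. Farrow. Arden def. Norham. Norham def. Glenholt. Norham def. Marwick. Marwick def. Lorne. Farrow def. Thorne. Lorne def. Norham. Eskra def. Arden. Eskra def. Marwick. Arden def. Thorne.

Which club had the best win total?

Norham

Win totals: Eskra 4, Thorne 3, Lorne 2, Glenholt 4, Arden 4, Farrow 4, Marwick 2, Norham 5.
Norham leads with 5 wins (next highest: 4).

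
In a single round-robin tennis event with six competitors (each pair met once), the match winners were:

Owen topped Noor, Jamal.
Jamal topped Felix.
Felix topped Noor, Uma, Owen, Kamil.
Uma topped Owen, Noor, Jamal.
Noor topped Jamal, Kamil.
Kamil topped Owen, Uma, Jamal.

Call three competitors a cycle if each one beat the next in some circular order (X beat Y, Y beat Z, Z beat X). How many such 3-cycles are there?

6

Of the C(6,3) = 20 triples, the cyclic ones are: {Jamal, Noor, Felix}; {Jamal, Kamil, Felix}; {Jamal, Uma, Felix}; {Jamal, Felix, Owen}; {Noor, Kamil, Uma}; {Noor, Kamil, Owen}.
That is 6.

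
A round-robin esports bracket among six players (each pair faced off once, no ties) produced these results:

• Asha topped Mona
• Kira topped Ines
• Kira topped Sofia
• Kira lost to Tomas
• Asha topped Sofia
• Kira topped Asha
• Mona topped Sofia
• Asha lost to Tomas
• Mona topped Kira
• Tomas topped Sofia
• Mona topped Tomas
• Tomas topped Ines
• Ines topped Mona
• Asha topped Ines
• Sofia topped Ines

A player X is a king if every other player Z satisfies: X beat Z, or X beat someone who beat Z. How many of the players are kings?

3

Asha reaches everyone (king).
Tomas reaches everyone (king).
Mona reaches everyone (king).
Sofia cannot reach Asha, Tomas, Kira in two steps.
Kira cannot reach Tomas in two steps.
Ines cannot reach Asha in two steps.
Kings: Asha, Tomas, Mona — 3.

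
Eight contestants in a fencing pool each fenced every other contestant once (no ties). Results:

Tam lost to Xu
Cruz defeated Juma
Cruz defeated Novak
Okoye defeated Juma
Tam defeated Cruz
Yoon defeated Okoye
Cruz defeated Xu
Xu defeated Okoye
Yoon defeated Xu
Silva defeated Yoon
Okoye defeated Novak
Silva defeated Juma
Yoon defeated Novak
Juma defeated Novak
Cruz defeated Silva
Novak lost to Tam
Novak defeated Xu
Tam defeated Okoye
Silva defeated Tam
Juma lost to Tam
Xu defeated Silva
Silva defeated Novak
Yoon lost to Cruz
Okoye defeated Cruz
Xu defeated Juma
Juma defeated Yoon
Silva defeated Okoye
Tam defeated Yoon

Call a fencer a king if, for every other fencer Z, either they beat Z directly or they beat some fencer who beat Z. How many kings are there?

5

Novak cannot reach Cruz, Yoon in two steps.
Cruz reaches everyone (king).
Tam reaches everyone (king).
Okoye cannot reach Tam in two steps.
Xu reaches everyone (king).
Yoon reaches everyone (king).
Juma cannot reach Cruz, Tam, Silva in two steps.
Silva reaches everyone (king).
Kings: Cruz, Tam, Xu, Yoon, Silva — 5.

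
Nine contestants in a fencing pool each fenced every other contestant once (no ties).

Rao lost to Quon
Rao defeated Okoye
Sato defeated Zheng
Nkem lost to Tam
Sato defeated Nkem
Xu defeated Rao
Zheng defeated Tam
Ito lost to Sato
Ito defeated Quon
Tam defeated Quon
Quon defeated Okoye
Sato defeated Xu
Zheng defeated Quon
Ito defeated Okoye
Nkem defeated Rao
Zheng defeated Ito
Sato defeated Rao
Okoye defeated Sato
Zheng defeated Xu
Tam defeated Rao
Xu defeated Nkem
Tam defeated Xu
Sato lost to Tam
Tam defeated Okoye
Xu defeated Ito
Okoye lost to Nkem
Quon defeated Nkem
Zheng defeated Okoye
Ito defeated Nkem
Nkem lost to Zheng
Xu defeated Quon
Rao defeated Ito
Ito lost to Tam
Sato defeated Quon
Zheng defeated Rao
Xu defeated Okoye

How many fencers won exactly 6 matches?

Win totals: Okoye 1, Tam 7, Rao 2, Sato 6, Xu 5, Ito 3, Nkem 2, Quon 3, Zheng 7.
Exactly 6: Sato — 1 fencer.

1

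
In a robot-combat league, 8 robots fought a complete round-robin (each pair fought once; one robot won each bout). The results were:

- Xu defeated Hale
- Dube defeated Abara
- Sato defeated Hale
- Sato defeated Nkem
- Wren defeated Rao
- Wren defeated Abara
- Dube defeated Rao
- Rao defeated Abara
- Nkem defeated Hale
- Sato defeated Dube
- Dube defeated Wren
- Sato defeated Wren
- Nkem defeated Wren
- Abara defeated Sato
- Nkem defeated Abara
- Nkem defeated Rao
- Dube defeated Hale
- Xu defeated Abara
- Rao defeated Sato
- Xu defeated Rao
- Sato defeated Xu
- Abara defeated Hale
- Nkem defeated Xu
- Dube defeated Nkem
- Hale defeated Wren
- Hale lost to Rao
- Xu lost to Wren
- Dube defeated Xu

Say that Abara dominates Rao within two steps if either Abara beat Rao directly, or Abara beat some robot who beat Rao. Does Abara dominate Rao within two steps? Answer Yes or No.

No

Abara did not beat Rao directly.
Abara beat Sato, Hale, but each of them lost to Rao. No two-step path.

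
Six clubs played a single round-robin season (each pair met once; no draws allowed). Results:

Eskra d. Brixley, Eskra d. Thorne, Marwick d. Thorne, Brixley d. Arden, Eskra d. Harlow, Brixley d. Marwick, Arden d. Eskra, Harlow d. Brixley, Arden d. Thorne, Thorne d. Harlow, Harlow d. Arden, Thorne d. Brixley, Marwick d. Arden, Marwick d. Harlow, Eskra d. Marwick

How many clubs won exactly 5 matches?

0

Win totals: Brixley 2, Thorne 2, Marwick 3, Eskra 4, Arden 2, Harlow 2.
No club has exactly 5 wins.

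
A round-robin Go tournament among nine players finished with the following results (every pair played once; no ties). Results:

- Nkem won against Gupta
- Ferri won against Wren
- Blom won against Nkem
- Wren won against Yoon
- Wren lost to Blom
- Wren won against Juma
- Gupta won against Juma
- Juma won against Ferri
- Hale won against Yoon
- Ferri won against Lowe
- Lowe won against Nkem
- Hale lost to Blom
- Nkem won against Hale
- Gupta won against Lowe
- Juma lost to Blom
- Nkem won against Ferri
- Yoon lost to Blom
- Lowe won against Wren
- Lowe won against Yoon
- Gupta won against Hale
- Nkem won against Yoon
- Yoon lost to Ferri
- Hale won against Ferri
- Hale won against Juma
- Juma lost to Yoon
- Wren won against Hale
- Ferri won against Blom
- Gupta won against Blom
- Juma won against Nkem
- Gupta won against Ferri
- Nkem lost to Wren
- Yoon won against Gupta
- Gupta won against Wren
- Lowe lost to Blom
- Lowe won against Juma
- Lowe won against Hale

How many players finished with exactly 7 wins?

0

Win totals: Nkem 4, Blom 6, Wren 4, Ferri 4, Yoon 2, Lowe 5, Juma 2, Hale 3, Gupta 6.
No player has exactly 7 wins.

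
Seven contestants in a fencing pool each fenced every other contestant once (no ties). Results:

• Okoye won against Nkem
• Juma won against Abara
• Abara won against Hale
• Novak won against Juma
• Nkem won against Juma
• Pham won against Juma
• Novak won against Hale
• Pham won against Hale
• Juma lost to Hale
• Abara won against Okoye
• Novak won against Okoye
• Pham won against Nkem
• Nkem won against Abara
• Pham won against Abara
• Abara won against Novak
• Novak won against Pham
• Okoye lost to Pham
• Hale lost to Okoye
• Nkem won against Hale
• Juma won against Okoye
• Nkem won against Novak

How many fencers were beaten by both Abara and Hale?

0

Abara beat: Okoye, Hale, Novak.
Hale beat: Juma.
No one was beaten by both.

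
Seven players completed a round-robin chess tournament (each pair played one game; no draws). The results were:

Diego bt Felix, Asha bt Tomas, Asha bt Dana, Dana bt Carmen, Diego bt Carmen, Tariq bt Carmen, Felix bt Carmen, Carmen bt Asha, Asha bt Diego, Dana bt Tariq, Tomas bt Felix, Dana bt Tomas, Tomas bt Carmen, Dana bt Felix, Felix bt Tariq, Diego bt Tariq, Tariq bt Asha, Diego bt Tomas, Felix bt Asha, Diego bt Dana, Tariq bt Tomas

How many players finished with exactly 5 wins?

Win totals: Tariq 3, Carmen 1, Felix 3, Dana 4, Diego 5, Asha 3, Tomas 2.
Exactly 5: Diego — 1 player.

1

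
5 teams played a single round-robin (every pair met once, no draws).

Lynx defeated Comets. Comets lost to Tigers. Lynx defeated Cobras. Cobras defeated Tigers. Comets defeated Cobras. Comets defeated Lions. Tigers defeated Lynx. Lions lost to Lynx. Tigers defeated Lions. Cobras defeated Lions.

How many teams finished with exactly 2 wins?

Win totals: Lions 0, Cobras 2, Comets 2, Tigers 3, Lynx 3.
Exactly 2: Cobras, Comets — 2 teams.

2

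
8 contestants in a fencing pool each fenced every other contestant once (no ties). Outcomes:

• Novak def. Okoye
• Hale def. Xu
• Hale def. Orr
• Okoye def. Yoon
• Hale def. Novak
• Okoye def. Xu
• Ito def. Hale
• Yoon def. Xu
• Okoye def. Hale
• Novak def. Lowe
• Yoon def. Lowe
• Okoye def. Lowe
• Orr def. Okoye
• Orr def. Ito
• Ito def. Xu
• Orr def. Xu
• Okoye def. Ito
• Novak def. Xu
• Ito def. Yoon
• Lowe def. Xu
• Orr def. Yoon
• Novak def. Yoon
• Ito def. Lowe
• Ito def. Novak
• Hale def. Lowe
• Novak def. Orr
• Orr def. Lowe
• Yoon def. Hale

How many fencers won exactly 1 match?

Win totals: Yoon 3, Xu 0, Novak 5, Lowe 1, Orr 5, Ito 5, Hale 4, Okoye 5.
Exactly 1: Lowe — 1 fencer.

1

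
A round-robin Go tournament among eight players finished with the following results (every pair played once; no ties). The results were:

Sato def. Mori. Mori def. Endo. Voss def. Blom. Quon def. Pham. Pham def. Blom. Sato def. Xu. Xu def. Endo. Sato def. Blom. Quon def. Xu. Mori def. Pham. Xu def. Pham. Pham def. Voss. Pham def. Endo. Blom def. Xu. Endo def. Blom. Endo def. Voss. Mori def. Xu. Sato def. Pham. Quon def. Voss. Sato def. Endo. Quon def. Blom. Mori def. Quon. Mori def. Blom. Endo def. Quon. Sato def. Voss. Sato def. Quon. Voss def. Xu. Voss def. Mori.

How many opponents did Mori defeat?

Mori's results: beat Pham, Blom, Endo, Xu, Quon; lost to Sato, Voss.
That is 5 wins.

5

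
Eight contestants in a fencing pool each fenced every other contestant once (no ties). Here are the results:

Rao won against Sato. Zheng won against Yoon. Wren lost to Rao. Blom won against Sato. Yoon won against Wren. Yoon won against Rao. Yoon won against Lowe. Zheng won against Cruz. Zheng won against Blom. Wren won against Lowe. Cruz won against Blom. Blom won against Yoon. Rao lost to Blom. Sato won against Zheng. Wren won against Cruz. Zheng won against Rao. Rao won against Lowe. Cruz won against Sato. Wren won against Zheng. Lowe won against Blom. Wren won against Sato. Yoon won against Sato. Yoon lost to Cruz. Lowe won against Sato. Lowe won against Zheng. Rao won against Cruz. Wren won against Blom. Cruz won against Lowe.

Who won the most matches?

Win totals: Yoon 4, Sato 1, Wren 5, Zheng 4, Blom 3, Lowe 3, Cruz 4, Rao 4.
Wren leads with 5 wins (next highest: 4).

Wren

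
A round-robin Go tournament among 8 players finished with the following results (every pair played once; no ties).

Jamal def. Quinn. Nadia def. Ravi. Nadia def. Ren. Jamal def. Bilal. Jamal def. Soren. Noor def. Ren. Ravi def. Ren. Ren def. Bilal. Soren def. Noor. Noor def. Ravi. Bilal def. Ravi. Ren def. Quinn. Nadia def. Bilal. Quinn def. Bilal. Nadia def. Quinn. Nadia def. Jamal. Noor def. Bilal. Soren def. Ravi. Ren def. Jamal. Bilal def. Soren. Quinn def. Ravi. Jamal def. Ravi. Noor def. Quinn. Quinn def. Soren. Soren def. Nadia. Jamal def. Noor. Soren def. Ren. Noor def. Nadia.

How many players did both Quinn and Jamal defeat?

3

Quinn beat: Ravi, Soren, Bilal.
Jamal beat: Ravi, Noor, Quinn, Soren, Bilal.
Both beat: Ravi, Soren, Bilal — 3.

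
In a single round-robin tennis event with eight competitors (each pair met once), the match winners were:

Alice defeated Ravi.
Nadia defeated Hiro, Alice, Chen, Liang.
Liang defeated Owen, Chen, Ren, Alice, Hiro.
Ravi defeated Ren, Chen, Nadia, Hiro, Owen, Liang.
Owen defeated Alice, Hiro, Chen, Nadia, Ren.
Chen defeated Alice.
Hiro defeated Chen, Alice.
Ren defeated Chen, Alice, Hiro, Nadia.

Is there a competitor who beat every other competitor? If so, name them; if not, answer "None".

Highest win total is Ravi with 6 (out of 7 possible).
Ravi lost to Alice, so no competitor went undefeated.

None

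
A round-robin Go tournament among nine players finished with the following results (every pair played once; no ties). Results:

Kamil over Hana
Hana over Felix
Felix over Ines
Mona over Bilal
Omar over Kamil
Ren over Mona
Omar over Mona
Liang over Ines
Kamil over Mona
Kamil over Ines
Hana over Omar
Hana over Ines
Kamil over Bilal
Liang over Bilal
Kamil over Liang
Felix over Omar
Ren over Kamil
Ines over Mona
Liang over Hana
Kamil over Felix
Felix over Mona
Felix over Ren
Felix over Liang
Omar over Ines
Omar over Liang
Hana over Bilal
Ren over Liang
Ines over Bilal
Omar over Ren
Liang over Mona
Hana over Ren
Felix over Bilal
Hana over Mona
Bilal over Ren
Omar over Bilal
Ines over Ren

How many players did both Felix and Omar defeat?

5

Felix beat: Omar, Ines, Bilal, Mona, Liang, Ren.
Omar beat: Ines, Bilal, Mona, Liang, Ren, Kamil.
Both beat: Ines, Bilal, Mona, Liang, Ren — 5.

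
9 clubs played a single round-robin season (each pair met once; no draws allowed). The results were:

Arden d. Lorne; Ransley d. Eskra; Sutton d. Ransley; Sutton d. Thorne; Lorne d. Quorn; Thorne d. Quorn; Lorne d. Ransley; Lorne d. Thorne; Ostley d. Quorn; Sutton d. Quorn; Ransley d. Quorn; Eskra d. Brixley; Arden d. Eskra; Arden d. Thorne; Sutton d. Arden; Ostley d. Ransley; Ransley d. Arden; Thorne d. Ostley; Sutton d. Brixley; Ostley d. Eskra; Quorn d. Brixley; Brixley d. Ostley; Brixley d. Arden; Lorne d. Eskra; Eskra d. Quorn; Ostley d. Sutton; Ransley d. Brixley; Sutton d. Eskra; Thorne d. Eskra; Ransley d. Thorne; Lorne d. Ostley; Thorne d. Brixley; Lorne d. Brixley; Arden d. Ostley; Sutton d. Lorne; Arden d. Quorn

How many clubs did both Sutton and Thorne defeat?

Sutton beat: Brixley, Eskra, Ransley, Quorn, Thorne, Arden, Lorne.
Thorne beat: Brixley, Eskra, Ostley, Quorn.
Both beat: Brixley, Eskra, Quorn — 3.

3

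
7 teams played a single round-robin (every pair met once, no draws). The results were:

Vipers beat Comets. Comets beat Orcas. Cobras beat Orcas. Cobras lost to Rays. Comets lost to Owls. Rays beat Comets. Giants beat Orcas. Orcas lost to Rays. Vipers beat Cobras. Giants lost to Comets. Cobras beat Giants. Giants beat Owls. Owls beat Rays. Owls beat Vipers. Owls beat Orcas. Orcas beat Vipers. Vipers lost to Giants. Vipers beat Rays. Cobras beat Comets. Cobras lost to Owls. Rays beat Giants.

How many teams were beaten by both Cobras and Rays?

3

Cobras beat: Orcas, Giants, Comets.
Rays beat: Cobras, Orcas, Giants, Comets.
Both beat: Orcas, Giants, Comets — 3.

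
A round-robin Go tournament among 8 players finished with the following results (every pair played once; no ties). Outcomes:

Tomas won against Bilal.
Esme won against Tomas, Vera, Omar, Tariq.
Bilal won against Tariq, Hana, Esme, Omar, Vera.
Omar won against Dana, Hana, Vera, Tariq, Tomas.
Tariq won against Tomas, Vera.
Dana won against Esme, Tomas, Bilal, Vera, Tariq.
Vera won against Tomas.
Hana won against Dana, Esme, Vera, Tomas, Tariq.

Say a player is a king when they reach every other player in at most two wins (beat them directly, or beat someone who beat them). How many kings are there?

Tariq cannot reach Hana, Esme, Omar, Dana in two steps.
Hana reaches everyone (king).
Esme reaches everyone (king).
Tomas cannot reach Dana in two steps.
Omar reaches everyone (king).
Bilal reaches everyone (king).
Vera cannot reach Tariq, Hana, Esme, Omar, Dana in two steps.
Dana reaches everyone (king).
Kings: Hana, Esme, Omar, Bilal, Dana — 5.

5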